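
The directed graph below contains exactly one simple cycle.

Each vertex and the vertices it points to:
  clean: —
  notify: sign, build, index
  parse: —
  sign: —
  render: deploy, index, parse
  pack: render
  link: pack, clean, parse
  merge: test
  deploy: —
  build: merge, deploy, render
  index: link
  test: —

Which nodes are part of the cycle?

DFS with gray/black marking from index:
index gray
  link gray
    pack gray
      render gray
        deploy gray
        deploy black
        render→index: index is gray → back edge
Back edge closes the cycle index → link → pack → render → index; its vertices are {link, pack, index, render}.

link, pack, index, render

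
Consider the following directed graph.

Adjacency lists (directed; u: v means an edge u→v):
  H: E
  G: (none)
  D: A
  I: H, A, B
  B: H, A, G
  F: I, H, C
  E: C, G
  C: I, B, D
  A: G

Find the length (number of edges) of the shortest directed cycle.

4

For each vertex v, BFS finds the shortest path from v back to v.
The shortest such closed walk is C → B → H → E → C, length 4.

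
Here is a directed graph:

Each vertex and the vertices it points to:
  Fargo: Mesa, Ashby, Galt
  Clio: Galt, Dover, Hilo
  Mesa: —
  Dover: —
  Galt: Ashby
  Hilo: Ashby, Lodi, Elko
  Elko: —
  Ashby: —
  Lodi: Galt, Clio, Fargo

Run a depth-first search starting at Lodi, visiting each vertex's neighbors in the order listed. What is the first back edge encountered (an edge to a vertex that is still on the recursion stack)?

DFS from Lodi (visiting each vertex's neighbors in the order listed); mark gray on enter, black on exit:
Lodi gray
  Galt gray
    Ashby gray
    Ashby black
  Galt black
  Clio gray
    Clio→Galt: Galt black — skip
    Dover gray
    Dover black
    Hilo gray
      Hilo→Ashby: Ashby black — skip
      Hilo→Lodi: Lodi is gray → back edge
First back edge: Hilo → Lodi.

Hilo->Lodi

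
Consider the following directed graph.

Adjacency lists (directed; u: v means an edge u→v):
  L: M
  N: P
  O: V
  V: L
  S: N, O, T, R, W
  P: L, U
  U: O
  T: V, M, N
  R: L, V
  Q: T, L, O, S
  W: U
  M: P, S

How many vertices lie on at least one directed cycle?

11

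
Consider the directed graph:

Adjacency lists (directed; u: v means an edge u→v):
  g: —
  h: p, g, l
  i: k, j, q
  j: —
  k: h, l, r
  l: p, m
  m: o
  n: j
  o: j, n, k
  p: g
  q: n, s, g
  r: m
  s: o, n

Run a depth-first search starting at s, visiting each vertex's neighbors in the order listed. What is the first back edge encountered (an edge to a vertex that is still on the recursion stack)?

DFS from s (visiting each vertex's neighbors in the order listed); mark gray on enter, black on exit:
s gray
  o gray
    j gray
    j black
    n gray
      n→j: j black — skip
    n black
    k gray
      h gray
        p gray
          g gray
          g black
        p black
        h→g: g black — skip
        l gray
          l→p: p black — skip
          m gray
            m→o: o is gray → back edge
First back edge: m → o.

m→o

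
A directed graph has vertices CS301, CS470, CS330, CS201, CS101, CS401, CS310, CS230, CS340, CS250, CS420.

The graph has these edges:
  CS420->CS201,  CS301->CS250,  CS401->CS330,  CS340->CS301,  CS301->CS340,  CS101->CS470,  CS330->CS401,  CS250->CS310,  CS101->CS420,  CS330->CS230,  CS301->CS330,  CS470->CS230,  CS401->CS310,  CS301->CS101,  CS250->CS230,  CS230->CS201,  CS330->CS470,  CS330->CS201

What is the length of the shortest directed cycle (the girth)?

For each vertex v, BFS finds the shortest path from v back to v.
The shortest such closed walk is CS301 → CS340 → CS301, length 2.

2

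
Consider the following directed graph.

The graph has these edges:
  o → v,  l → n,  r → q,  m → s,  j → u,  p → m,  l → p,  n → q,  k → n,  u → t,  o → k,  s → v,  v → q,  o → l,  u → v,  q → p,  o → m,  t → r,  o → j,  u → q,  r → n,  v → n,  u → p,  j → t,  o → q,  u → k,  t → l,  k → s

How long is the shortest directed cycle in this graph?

For each vertex v, BFS finds the shortest path from v back to v.
The shortest such closed walk is m → s → v → q → p → m, length 5.

5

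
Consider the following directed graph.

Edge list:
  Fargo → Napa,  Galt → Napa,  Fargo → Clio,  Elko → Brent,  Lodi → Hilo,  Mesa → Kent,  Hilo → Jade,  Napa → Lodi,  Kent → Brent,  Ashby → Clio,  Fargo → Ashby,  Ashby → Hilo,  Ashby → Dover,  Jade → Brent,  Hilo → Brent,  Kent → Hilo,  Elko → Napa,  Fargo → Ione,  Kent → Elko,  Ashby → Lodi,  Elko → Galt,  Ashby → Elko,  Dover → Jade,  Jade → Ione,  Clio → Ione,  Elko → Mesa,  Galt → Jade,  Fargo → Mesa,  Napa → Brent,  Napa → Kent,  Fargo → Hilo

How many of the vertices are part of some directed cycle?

5

A vertex is on a directed cycle iff it belongs to a strongly connected component of size ≥ 2 (or has a self-loop).
The vertices on cycles are {Elko, Galt, Kent, Mesa, Napa} — 5 in total.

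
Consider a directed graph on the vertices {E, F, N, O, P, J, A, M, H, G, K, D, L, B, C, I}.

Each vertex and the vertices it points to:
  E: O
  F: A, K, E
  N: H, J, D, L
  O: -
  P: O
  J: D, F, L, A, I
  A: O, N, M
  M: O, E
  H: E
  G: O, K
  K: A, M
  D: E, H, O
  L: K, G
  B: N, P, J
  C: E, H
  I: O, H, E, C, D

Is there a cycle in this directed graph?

Yes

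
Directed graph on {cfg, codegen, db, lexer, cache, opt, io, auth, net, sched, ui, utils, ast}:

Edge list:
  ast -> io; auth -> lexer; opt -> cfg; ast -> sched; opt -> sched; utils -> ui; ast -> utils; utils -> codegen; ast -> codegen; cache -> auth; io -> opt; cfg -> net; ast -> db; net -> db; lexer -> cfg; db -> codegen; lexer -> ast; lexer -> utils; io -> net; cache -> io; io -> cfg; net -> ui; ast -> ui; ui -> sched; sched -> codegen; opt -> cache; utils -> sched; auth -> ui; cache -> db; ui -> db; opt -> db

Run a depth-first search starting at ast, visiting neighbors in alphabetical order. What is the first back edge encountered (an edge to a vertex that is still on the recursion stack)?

DFS from ast (visiting neighbors in alphabetical order); mark gray on enter, black on exit:
ast gray
  codegen gray
  codegen black
  db gray
    db→codegen: codegen black — skip
  db black
  io gray
    cfg gray
      net gray
        net→db: db black — skip
        ui gray
          ui→db: db black — skip
          sched gray
            sched→codegen: codegen black — skip
          sched black
        ui black
      net black
    cfg black
    io→net: net black — skip
    opt gray
      cache gray
        auth gray
          lexer gray
            lexer→ast: ast is gray → back edge
First back edge: lexer → ast.

lexer->ast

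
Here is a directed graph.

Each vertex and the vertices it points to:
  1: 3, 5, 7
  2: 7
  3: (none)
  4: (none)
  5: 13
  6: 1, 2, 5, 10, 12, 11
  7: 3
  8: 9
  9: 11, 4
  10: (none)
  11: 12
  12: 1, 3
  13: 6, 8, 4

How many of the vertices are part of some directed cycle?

A vertex is on a directed cycle iff it belongs to a strongly connected component of size ≥ 2 (or has a self-loop).
The vertices on cycles are {1, 5, 6, 8, 9, 11, 12, 13} — 8 in total.

8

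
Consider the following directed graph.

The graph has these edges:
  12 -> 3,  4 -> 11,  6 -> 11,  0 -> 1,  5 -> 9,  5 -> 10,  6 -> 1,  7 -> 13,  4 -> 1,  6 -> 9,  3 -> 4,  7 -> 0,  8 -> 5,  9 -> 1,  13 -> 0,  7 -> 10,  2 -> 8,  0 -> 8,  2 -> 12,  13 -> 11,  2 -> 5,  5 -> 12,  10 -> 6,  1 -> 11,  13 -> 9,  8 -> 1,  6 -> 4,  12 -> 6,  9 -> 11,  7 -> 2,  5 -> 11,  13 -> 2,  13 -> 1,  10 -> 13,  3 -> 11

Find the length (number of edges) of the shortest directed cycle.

For each vertex v, BFS finds the shortest path from v back to v.
The shortest such closed walk is 2 → 5 → 10 → 13 → 2, length 4.

4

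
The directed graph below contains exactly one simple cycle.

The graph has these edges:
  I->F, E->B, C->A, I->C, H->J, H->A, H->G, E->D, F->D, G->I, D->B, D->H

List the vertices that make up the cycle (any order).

DFS with gray/black marking from D:
D gray
  H gray
    J gray
    J black
    A gray
    A black
    G gray
      I gray
        C gray
          C→A: A black — skip
        C black
        F gray
          F→D: D is gray → back edge
Back edge closes the cycle D → H → G → I → F → D; its vertices are {D, F, G, H, I}.

D, F, G, H, I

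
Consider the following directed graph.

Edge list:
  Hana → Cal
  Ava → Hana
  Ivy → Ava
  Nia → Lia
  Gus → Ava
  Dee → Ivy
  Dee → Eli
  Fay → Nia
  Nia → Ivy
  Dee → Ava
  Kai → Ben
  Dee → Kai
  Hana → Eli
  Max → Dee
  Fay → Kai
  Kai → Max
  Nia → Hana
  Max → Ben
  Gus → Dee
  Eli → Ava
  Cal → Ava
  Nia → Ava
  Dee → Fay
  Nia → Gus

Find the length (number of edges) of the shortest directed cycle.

3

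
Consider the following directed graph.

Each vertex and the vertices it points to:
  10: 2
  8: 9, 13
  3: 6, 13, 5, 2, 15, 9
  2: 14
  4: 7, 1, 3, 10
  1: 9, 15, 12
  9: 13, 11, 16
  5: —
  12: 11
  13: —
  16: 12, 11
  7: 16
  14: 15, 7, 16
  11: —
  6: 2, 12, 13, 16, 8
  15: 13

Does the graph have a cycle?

No

DFS with white/gray/black marking, starting from 9:
9 gray
  13 gray
  13 black
  11 gray
  11 black
  16 gray
    12 gray
      12→11: 11 black — skip
    12 black
    16→11: 11 black — skip
  16 black
9 black
10 gray
  2 gray
    14 gray
      15 gray
        15→13: 13 black — skip
      15 black
      7 gray
        7→16: 16 black — skip
      7 black
      14→16: 16 black — skip
    14 black
  2 black
10 black
8 gray
  8→9: 9 black — skip
  8→13: 13 black — skip
8 black
3 gray
  6 gray
    6→2: 2 black — skip
    6→12: 12 black — skip
    6→13: 13 black — skip
    6→16: 16 black — skip
    6→8: 8 black — skip
  6 black
  3→13: 13 black — skip
  5 gray
  5 black
  3→2: 2 black — skip
  3→15: 15 black — skip
  3→9: 9 black — skip
3 black
4 gray
  4→7: 7 black — skip
  1 gray
    1→9: 9 black — skip
    1→15: 15 black — skip
    1→12: 12 black — skip
  1 black
  4→3: 3 black — skip
  4→10: 10 black — skip
4 black
Every edge goes to a white or black vertex — no back edge, so the graph is acyclic.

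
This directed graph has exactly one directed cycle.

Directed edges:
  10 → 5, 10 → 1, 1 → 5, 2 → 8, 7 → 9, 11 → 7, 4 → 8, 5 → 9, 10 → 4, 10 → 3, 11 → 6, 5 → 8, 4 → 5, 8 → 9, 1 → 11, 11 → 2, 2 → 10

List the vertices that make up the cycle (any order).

1, 2, 10, 11

DFS with gray/black marking from 10:
10 gray
  1 gray
    11 gray
      7 gray
        9 gray
        9 black
      7 black
      2 gray
        2→10: 10 is gray → back edge
Back edge closes the cycle 10 → 1 → 11 → 2 → 10; its vertices are {1, 2, 10, 11}.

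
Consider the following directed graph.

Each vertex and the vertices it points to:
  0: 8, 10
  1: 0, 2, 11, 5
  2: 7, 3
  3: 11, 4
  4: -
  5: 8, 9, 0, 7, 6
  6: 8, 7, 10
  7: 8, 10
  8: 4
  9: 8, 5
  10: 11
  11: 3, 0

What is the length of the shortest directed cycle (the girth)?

For each vertex v, BFS finds the shortest path from v back to v.
The shortest such closed walk is 11 → 3 → 11, length 2.

2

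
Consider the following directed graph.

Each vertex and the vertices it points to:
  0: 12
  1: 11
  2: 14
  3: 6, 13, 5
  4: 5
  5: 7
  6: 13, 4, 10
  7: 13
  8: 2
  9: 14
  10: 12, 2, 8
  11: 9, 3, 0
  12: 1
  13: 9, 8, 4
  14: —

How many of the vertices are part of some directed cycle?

11

A vertex is on a directed cycle iff it belongs to a strongly connected component of size ≥ 2 (or has a self-loop).
The vertices on cycles are {0, 1, 3, 4, 5, 6, 7, 10, 11, 12, 13} — 11 in total.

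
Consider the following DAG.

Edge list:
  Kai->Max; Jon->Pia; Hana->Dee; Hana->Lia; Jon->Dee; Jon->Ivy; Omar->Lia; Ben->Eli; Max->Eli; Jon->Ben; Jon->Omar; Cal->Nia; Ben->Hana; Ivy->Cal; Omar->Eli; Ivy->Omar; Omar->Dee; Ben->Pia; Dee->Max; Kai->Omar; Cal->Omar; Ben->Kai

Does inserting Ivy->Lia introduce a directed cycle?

Adding Ivy→Lia creates a cycle iff Lia can already reach Ivy.
Explore from Lia: no path reaches Ivy. The graph stays acyclic.

No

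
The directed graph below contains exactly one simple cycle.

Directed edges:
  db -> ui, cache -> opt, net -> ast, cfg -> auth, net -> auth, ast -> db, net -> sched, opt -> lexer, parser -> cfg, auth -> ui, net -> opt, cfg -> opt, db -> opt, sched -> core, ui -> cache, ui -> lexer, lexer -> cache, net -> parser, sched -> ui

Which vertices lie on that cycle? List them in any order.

opt, cache, lexer

DFS with gray/black marking from opt:
opt gray
  lexer gray
    cache gray
      cache→opt: opt is gray → back edge
Back edge closes the cycle opt → lexer → cache → opt; its vertices are {opt, cache, lexer}.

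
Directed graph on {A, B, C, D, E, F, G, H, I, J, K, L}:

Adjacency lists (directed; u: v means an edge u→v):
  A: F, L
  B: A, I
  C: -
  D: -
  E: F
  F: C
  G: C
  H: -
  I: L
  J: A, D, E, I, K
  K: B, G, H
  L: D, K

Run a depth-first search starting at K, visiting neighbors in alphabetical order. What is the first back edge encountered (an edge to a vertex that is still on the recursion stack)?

DFS from K (visiting neighbors in alphabetical order); mark gray on enter, black on exit:
K gray
  B gray
    A gray
      F gray
        C gray
        C black
      F black
      L gray
        D gray
        D black
        L→K: K is gray → back edge
First back edge: L → K.

L→K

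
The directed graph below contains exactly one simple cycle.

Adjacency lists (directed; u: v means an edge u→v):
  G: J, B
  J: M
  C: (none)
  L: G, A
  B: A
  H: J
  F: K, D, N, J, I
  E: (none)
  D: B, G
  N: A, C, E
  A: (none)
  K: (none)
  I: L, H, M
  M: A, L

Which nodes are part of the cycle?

G, J, L, M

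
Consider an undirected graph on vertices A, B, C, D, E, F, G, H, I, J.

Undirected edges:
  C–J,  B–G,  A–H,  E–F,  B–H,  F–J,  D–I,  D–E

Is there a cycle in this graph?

DFS, tracking each vertex's parent; an edge to a visited non-parent vertex closes a cycle.
Start from B:
visit B (parent –)
  visit H (parent B)
    H–B: parent, skip
    visit A (parent H)
      A–H: parent, skip
  visit G (parent B)
    G–B: parent, skip
visit C (parent –)
  visit J (parent C)
    visit F (parent J)
      visit E (parent F)
        visit D (parent E)
          D–E: parent, skip
          visit I (parent D)
            I–D: parent, skip
        E–F: parent, skip
      F–J: parent, skip
    J–C: parent, skip
No non-parent visited neighbor found — the graph is a forest.

No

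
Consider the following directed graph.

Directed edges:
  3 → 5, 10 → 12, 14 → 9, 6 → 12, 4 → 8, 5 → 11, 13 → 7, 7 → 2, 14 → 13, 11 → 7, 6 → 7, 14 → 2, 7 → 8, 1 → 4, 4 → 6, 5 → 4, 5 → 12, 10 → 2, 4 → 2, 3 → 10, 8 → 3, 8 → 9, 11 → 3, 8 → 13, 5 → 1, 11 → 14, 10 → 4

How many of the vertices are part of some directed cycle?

11

A vertex is on a directed cycle iff it belongs to a strongly connected component of size ≥ 2 (or has a self-loop).
The vertices on cycles are {1, 3, 4, 5, 6, 7, 8, 10, 11, 13, 14} — 11 in total.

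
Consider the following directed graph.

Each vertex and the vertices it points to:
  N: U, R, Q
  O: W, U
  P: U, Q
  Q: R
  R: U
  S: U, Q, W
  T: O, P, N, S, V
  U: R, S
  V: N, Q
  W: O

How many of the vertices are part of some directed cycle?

6

A vertex is on a directed cycle iff it belongs to a strongly connected component of size ≥ 2 (or has a self-loop).
The vertices on cycles are {O, Q, R, S, U, W} — 6 in total.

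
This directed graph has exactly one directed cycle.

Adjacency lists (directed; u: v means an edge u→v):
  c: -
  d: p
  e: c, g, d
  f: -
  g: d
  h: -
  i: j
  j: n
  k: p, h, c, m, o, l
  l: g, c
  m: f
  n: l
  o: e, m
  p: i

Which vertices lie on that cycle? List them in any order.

DFS with gray/black marking from p:
p gray
  i gray
    j gray
      n gray
        l gray
          g gray
            d gray
              d→p: p is gray → back edge
Back edge closes the cycle p → i → j → n → l → g → d → p; its vertices are {d, g, i, j, l, n, p}.

d, g, i, j, l, n, p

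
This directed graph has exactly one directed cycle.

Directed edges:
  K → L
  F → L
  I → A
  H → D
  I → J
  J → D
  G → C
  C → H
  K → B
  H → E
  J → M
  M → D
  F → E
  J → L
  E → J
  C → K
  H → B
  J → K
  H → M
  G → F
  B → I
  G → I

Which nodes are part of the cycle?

DFS with gray/black marking from K:
K gray
  L gray
  L black
  B gray
    I gray
      J gray
        J→K: K is gray → back edge
Back edge closes the cycle K → B → I → J → K; its vertices are {B, I, J, K}.

B, I, J, K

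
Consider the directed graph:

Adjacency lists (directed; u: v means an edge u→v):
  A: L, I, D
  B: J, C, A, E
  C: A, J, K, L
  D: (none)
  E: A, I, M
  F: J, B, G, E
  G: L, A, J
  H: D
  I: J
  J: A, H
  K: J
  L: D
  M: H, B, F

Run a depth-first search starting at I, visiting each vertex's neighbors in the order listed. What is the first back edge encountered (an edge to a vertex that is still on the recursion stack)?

A→I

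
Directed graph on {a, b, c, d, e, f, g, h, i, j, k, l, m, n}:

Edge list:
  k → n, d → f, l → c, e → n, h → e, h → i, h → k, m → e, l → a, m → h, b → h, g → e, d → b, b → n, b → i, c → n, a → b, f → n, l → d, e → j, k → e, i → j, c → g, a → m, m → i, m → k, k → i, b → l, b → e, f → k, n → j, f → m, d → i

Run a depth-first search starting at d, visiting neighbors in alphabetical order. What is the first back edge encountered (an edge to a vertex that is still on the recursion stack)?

DFS from d (visiting neighbors in alphabetical order); mark gray on enter, black on exit:
d gray
  b gray
    e gray
      j gray
      j black
      n gray
        n→j: j black — skip
      n black
    e black
    h gray
      h→e: e black — skip
      i gray
        i→j: j black — skip
      i black
      k gray
        k→e: e black — skip
        k→i: i black — skip
        k→n: n black — skip
      k black
    h black
    b→i: i black — skip
    l gray
      a gray
        a→b: b is gray → back edge
First back edge: a → b.

a→b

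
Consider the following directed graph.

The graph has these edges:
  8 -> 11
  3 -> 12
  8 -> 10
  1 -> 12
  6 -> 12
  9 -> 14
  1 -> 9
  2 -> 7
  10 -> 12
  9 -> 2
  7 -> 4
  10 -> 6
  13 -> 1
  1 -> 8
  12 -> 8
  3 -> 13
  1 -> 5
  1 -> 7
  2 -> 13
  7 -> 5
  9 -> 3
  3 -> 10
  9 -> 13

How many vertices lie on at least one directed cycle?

9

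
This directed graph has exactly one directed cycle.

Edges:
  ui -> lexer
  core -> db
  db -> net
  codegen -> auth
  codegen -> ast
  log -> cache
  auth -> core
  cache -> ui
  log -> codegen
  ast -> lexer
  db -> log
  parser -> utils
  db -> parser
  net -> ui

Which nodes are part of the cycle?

db, log, auth, core, codegen

DFS with gray/black marking from core:
core gray
  db gray
    net gray
      ui gray
        lexer gray
        lexer black
      ui black
    net black
    log gray
      cache gray
        cache→ui: ui black — skip
      cache black
      codegen gray
        ast gray
          ast→lexer: lexer black — skip
        ast black
        auth gray
          auth→core: core is gray → back edge
Back edge closes the cycle core → db → log → codegen → auth → core; its vertices are {db, log, auth, core, codegen}.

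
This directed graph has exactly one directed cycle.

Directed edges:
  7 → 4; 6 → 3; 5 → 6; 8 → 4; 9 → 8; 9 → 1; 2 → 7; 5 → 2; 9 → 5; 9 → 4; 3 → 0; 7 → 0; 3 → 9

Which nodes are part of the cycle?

3, 5, 6, 9

DFS with gray/black marking from 9:
9 gray
  4 gray
  4 black
  8 gray
    8→4: 4 black — skip
  8 black
  5 gray
    6 gray
      3 gray
        3→9: 9 is gray → back edge
Back edge closes the cycle 9 → 5 → 6 → 3 → 9; its vertices are {3, 5, 6, 9}.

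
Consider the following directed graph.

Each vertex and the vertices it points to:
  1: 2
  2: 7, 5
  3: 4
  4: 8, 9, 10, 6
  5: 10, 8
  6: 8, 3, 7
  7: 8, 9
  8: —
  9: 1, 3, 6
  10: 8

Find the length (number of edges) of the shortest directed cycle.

3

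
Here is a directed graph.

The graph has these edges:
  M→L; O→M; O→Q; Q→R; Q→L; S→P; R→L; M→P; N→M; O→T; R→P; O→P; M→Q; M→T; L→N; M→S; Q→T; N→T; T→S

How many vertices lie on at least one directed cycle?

5

A vertex is on a directed cycle iff it belongs to a strongly connected component of size ≥ 2 (or has a self-loop).
The vertices on cycles are {L, M, N, Q, R} — 5 in total.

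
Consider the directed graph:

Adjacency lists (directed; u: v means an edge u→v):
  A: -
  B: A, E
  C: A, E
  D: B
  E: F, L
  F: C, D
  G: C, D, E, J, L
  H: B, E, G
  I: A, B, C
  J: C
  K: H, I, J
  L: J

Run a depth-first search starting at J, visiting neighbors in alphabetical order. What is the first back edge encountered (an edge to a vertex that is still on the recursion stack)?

DFS from J (visiting neighbors in alphabetical order); mark gray on enter, black on exit:
J gray
  C gray
    A gray
    A black
    E gray
      F gray
        F→C: C is gray → back edge
First back edge: F → C.

F→C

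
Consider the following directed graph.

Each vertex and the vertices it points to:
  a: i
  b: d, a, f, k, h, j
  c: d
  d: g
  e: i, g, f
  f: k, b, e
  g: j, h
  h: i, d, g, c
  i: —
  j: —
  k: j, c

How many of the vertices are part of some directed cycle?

7

A vertex is on a directed cycle iff it belongs to a strongly connected component of size ≥ 2 (or has a self-loop).
The vertices on cycles are {b, c, d, e, f, g, h} — 7 in total.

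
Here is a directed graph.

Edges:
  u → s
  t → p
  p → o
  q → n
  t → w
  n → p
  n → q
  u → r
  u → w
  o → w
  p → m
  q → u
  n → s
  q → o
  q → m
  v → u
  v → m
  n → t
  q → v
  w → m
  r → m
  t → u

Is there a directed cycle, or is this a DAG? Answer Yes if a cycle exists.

DFS with white/gray/black marking, starting from r:
r gray
  m gray
  m black
r black
p gray
  p→m: m black — skip
  o gray
    w gray
      w→m: m black — skip
    w black
  o black
p black
v gray
  v→m: m black — skip
  u gray
    u→w: w black — skip
    u→r: r black — skip
    s gray
    s black
  u black
v black
t gray
  t→w: w black — skip
  t→p: p black — skip
  t→u: u black — skip
t black
n gray
  n→t: t black — skip
  q gray
    q→v: v black — skip
    q→o: o black — skip
    q→n: n is gray → back edge
Back edge found, so a cycle exists: n → q → n.

Yes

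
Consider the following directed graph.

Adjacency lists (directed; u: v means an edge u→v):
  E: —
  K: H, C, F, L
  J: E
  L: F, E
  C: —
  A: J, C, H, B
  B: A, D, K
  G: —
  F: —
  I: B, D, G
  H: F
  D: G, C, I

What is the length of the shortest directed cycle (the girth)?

For each vertex v, BFS finds the shortest path from v back to v.
The shortest such closed walk is B → A → B, length 2.

2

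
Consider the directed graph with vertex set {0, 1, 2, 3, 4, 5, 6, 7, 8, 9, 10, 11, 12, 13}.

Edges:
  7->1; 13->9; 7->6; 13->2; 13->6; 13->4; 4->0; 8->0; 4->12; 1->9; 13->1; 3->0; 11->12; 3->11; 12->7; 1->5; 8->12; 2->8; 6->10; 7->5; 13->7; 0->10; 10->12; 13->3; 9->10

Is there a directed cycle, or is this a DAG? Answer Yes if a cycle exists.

Yes

DFS with white/gray/black marking, starting from 2:
2 gray
  8 gray
    0 gray
      10 gray
        12 gray
          7 gray
            1 gray
              5 gray
              5 black
              9 gray
                9→10: 10 is gray → back edge
Back edge found, so a cycle exists: 10 → 12 → 7 → 1 → 9 → 10.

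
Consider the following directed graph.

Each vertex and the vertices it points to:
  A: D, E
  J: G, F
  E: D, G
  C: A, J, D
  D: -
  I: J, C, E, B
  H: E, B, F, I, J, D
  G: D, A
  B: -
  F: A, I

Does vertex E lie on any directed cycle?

E is on a cycle iff E can reach itself via ≥1 edge.
E → G → A → E — yes.

Yes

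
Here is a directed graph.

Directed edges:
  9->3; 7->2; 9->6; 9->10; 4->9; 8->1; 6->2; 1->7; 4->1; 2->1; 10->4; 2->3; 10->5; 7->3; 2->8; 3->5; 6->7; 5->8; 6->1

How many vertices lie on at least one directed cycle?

9

A vertex is on a directed cycle iff it belongs to a strongly connected component of size ≥ 2 (or has a self-loop).
The vertices on cycles are {1, 2, 3, 4, 5, 7, 8, 9, 10} — 9 in total.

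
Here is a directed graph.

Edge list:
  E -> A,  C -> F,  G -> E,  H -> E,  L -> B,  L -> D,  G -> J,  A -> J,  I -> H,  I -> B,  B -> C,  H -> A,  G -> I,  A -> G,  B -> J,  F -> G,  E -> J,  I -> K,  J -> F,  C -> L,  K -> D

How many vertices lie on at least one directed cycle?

10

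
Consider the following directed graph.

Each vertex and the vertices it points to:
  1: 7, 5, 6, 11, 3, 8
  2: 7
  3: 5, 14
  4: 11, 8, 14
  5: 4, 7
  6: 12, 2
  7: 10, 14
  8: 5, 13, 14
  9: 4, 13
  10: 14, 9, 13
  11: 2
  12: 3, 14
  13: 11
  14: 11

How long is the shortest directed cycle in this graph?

For each vertex v, BFS finds the shortest path from v back to v.
The shortest such closed walk is 8 → 5 → 4 → 8, length 3.

3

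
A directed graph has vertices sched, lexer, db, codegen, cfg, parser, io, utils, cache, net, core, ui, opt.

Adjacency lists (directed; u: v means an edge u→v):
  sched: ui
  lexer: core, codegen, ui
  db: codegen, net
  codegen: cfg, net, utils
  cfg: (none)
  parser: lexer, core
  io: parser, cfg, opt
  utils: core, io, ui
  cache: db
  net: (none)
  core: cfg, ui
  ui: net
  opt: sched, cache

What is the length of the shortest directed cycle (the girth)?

5

For each vertex v, BFS finds the shortest path from v back to v.
The shortest such closed walk is utils → io → parser → lexer → codegen → utils, length 5.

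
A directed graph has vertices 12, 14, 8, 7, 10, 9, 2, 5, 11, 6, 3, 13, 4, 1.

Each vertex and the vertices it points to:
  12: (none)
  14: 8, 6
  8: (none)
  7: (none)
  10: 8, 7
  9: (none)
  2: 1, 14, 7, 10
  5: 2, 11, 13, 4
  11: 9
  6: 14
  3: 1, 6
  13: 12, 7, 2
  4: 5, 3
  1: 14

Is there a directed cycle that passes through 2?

No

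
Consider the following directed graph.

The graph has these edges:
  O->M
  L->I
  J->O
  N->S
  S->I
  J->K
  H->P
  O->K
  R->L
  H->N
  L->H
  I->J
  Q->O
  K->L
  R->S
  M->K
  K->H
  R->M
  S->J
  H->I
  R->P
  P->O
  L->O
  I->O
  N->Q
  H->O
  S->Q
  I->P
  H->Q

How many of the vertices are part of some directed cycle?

11

A vertex is on a directed cycle iff it belongs to a strongly connected component of size ≥ 2 (or has a self-loop).
The vertices on cycles are {H, I, J, K, L, M, N, O, P, Q, S} — 11 in total.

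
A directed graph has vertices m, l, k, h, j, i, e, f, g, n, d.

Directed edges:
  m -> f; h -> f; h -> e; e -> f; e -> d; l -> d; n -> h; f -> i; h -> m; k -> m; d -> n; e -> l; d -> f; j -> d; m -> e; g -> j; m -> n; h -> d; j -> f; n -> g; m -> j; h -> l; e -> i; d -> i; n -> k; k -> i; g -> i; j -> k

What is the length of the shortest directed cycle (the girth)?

3

For each vertex v, BFS finds the shortest path from v back to v.
The shortest such closed walk is n → h → d → n, length 3.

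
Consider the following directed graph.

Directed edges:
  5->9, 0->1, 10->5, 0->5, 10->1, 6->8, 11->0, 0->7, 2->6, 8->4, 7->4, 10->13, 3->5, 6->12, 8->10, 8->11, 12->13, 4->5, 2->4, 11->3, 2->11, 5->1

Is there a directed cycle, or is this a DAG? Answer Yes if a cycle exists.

No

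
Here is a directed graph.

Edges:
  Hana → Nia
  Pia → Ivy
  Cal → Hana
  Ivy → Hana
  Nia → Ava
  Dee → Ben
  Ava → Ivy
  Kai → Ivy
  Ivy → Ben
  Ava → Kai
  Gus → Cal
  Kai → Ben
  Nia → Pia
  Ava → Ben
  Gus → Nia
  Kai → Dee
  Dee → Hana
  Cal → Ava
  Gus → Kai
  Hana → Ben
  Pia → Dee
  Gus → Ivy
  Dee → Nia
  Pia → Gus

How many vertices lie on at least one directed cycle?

A vertex is on a directed cycle iff it belongs to a strongly connected component of size ≥ 2 (or has a self-loop).
The vertices on cycles are {Ava, Cal, Dee, Gus, Ivy, Kai, Nia, Pia, Hana} — 9 in total.

9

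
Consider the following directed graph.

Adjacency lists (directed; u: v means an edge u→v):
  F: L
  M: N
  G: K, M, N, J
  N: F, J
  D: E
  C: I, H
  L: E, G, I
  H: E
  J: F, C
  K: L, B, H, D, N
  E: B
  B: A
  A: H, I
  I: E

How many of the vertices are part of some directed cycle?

12

A vertex is on a directed cycle iff it belongs to a strongly connected component of size ≥ 2 (or has a self-loop).
The vertices on cycles are {A, B, E, F, G, H, I, J, K, L, M, N} — 12 in total.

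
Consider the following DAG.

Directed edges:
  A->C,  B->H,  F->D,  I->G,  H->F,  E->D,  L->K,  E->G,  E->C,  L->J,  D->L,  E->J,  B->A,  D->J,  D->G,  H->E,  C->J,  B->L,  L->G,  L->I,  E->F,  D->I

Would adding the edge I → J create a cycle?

No

Adding I→J creates a cycle iff J can already reach I.
Explore from J: no path reaches I. The graph stays acyclic.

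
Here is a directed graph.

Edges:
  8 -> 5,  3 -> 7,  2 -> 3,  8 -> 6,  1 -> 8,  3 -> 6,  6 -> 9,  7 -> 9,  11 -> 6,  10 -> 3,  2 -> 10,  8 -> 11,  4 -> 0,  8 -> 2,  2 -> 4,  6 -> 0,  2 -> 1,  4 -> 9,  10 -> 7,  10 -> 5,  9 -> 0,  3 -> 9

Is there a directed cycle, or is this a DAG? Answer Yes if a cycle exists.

DFS with white/gray/black marking, starting from 6:
6 gray
  9 gray
    0 gray
    0 black
  9 black
  6→0: 0 black — skip
6 black
1 gray
  8 gray
    8→6: 6 black — skip
    11 gray
      11→6: 6 black — skip
    11 black
    5 gray
    5 black
    2 gray
      10 gray
        3 gray
          7 gray
            7→9: 9 black — skip
          7 black
          3→9: 9 black — skip
          3→6: 6 black — skip
        3 black
        10→5: 5 black — skip
        10→7: 7 black — skip
      10 black
      4 gray
        4→0: 0 black — skip
        4→9: 9 black — skip
      4 black
      2→1: 1 is gray → back edge
Back edge found, so a cycle exists: 1 → 8 → 2 → 1.

Yes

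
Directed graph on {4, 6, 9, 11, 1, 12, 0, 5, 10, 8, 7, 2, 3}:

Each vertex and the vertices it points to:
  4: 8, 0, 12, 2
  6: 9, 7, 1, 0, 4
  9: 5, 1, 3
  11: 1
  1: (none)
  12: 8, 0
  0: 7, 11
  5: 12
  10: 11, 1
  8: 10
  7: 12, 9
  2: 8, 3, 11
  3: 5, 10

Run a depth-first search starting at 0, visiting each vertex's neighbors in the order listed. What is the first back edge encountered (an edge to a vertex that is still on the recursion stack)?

12→0

DFS from 0 (visiting each vertex's neighbors in the order listed); mark gray on enter, black on exit:
0 gray
  7 gray
    12 gray
      8 gray
        10 gray
          11 gray
            1 gray
            1 black
          11 black
          10→1: 1 black — skip
        10 black
      8 black
      12→0: 0 is gray → back edge
First back edge: 12 → 0.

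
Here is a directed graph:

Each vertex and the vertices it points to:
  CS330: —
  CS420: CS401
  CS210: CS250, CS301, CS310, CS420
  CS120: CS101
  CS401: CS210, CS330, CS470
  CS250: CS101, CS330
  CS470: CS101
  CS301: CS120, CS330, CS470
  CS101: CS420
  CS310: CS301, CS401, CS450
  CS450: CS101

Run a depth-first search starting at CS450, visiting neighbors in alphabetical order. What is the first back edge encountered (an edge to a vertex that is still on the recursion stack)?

DFS from CS450 (visiting neighbors in alphabetical order); mark gray on enter, black on exit:
CS450 gray
  CS101 gray
    CS420 gray
      CS401 gray
        CS210 gray
          CS250 gray
            CS250→CS101: CS101 is gray → back edge
First back edge: CS250 → CS101.

CS250→CS101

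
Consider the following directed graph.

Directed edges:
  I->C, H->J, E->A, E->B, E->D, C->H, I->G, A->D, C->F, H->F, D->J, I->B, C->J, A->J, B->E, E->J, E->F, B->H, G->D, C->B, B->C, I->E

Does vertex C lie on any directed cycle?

Yes

C is on a cycle iff C can reach itself via ≥1 edge.
C → B → C — yes.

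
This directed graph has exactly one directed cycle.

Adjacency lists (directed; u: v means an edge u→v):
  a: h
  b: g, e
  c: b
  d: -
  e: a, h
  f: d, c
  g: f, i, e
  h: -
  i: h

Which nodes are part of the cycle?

DFS with gray/black marking from b:
b gray
  g gray
    f gray
      d gray
      d black
      c gray
        c→b: b is gray → back edge
Back edge closes the cycle b → g → f → c → b; its vertices are {b, c, f, g}.

b, c, f, g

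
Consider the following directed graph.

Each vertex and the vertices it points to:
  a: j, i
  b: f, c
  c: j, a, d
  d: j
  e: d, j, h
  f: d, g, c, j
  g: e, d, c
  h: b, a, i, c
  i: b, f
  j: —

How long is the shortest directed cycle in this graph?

4

For each vertex v, BFS finds the shortest path from v back to v.
The shortest such closed walk is i → f → c → a → i, length 4.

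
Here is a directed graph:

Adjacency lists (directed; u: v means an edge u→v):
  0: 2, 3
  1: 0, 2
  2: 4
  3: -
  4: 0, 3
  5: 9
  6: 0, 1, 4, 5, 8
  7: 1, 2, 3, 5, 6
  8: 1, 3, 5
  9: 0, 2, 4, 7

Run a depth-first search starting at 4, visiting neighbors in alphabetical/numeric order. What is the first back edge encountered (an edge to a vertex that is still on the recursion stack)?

2→4

DFS from 4 (visiting neighbors in alphabetical/numeric order); mark gray on enter, black on exit:
4 gray
  0 gray
    2 gray
      2→4: 4 is gray → back edge
First back edge: 2 → 4.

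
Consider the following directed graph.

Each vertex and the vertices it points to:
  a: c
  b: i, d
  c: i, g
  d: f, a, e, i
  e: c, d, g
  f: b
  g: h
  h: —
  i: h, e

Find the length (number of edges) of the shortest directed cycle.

For each vertex v, BFS finds the shortest path from v back to v.
The shortest such closed walk is d → e → d, length 2.

2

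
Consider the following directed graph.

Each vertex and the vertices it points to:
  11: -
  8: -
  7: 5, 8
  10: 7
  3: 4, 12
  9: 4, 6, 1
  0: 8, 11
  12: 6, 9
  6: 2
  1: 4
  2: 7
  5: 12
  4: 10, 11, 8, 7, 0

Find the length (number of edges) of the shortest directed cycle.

For each vertex v, BFS finds the shortest path from v back to v.
The shortest such closed walk is 12 → 9 → 4 → 7 → 5 → 12, length 5.

5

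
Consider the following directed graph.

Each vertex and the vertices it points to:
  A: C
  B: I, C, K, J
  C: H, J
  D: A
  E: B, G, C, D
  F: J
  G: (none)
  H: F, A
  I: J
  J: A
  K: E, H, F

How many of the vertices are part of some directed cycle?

A vertex is on a directed cycle iff it belongs to a strongly connected component of size ≥ 2 (or has a self-loop).
The vertices on cycles are {A, B, C, E, F, H, J, K} — 8 in total.

8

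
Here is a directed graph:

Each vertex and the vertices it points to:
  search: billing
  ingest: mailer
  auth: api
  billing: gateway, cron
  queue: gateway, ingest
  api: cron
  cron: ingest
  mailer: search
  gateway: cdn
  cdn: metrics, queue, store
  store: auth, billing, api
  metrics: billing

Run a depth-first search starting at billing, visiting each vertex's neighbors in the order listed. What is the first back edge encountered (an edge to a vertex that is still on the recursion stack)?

metrics→billing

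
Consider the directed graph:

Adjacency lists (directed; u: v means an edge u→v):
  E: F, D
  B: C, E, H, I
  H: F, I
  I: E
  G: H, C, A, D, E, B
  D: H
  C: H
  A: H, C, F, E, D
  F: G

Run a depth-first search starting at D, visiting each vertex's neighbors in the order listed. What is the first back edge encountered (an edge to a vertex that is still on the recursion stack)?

DFS from D (visiting each vertex's neighbors in the order listed); mark gray on enter, black on exit:
D gray
  H gray
    F gray
      G gray
        G→H: H is gray → back edge
First back edge: G → H.

G->H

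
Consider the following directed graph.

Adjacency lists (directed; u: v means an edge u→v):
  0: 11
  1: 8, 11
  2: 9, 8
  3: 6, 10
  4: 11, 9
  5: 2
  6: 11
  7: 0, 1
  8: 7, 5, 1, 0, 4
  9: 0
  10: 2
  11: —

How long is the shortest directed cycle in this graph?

For each vertex v, BFS finds the shortest path from v back to v.
The shortest such closed walk is 8 → 1 → 8, length 2.

2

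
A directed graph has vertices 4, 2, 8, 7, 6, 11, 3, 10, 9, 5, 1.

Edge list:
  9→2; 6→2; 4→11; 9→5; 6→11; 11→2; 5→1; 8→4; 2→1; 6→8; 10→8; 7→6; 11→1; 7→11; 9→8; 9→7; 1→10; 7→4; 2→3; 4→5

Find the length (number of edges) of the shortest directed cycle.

For each vertex v, BFS finds the shortest path from v back to v.
The shortest such closed walk is 5 → 1 → 10 → 8 → 4 → 5, length 5.

5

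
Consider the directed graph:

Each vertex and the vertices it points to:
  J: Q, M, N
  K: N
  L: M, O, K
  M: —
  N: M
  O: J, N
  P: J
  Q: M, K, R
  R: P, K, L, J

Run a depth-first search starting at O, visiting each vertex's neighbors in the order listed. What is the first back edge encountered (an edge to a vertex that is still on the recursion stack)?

DFS from O (visiting each vertex's neighbors in the order listed); mark gray on enter, black on exit:
O gray
  J gray
    Q gray
      M gray
      M black
      K gray
        N gray
          N→M: M black — skip
        N black
      K black
      R gray
        P gray
          P→J: J is gray → back edge
First back edge: P → J.

P→J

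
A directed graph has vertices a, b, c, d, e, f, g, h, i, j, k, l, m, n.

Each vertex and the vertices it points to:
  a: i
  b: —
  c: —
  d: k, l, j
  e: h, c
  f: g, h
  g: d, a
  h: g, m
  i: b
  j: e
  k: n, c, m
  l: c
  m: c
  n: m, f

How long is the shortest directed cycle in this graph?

For each vertex v, BFS finds the shortest path from v back to v.
The shortest such closed walk is n → f → g → d → k → n, length 5.

5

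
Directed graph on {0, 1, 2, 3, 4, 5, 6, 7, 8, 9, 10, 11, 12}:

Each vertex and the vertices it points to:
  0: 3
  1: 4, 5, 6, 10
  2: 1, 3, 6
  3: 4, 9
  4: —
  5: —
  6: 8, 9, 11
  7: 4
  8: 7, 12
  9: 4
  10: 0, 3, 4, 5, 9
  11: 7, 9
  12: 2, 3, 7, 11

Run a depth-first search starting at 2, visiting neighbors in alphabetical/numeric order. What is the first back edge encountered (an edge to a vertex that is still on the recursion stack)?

DFS from 2 (visiting neighbors in alphabetical/numeric order); mark gray on enter, black on exit:
2 gray
  1 gray
    4 gray
    4 black
    5 gray
    5 black
    6 gray
      8 gray
        7 gray
          7→4: 4 black — skip
        7 black
        12 gray
          12→2: 2 is gray → back edge
First back edge: 12 → 2.

12→2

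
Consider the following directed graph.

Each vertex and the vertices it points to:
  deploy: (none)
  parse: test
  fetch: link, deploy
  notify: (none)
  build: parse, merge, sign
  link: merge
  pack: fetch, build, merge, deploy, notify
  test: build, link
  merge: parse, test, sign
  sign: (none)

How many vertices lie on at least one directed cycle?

5

A vertex is on a directed cycle iff it belongs to a strongly connected component of size ≥ 2 (or has a self-loop).
The vertices on cycles are {link, test, build, merge, parse} — 5 in total.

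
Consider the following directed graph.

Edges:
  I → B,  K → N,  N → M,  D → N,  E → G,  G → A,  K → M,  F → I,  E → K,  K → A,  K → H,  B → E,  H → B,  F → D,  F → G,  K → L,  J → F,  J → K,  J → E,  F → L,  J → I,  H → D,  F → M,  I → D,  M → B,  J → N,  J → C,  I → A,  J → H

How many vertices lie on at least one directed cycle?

A vertex is on a directed cycle iff it belongs to a strongly connected component of size ≥ 2 (or has a self-loop).
The vertices on cycles are {B, D, E, H, K, M, N} — 7 in total.

7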